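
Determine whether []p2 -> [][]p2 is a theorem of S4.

Tableau for the negation ~([]p2 -> [][]p2):
1. ~([]p2 -> [][]p2), u
2. []p2, u
3. ~[][]p2, u
4. p2, u
5. ~[]p2, v
6. p2, v
7. ~p2, w
8. p2, w
Accessibility: uRu, uRv, uRw, vRv, vRw, wRw
Branch closes: p2 and ~p2 both at w.
All branches of the negation close; one closing branch shown above.

Valid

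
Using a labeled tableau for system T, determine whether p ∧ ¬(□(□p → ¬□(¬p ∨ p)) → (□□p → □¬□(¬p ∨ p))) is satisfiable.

Unsatisfiable

1. p ∧ ¬(□(□p → ¬□(¬p ∨ p)) → (□□p → □¬□(¬p ∨ p))), u
2. p, u
3. ¬(□(□p → ¬□(¬p ∨ p)) → (□□p → □¬□(¬p ∨ p))), u
4. □(□p → ¬□(¬p ∨ p)), u
5. ¬(□□p → □¬□(¬p ∨ p)), u
6. □□p, u
7. ¬□¬□(¬p ∨ p), u
8. □p → ¬□(¬p ∨ p), u
9. □p, u
10. ¬□p, u
11. □(¬p ∨ p), v
12. □p → ¬□(¬p ∨ p), v
13. □p, v
14. p, v
15. ¬p ∨ p, v
16. ¬□(¬p ∨ p), v
17. ¬p, w
18. □p → ¬□(¬p ∨ p), w
19. □p, w
20. p, w
Accessibility: uRu, uRv, uRw, vRv, wRw
Branch closes: p and ¬p both at w.
All branches of the tableau close; one closing branch shown above.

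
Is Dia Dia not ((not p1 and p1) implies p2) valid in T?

Tableau for the negation not Dia Dia not ((not p1 and p1) implies p2):
1. not Dia Dia not ((not p1 and p1) implies p2), w0
2. not Dia not ((not p1 and p1) implies p2), w0
3. (not p1 and p1) implies p2, w0
4. p2, w0
Accessibility: w0Rw0
The negation has an open branch (countermodel exists).

No, not valid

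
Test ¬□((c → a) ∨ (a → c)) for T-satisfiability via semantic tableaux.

No, unsatisfiable

1. ¬□((c → a) ∨ (a → c)), u
2. ¬((c → a) ∨ (a → c)), v   [¬□-rule on 1: fresh world v, uRv]
3. ¬(c → a), v   [¬∨-rule on 2]
4. ¬(a → c), v   [¬∨-rule on 2]
5. c, v   [¬→-rule on 3]
6. ¬a, v   [¬→-rule on 3]
7. a, v   [¬→-rule on 4]
8. ¬c, v   [¬→-rule on 4]
Accessibility: uRu, uRv, vRv
Branch closes: a and ¬a both at v.
All branches of the tableau close; one closing branch shown above.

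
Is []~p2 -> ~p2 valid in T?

Valid

Tableau for the negation ~([]~p2 -> ~p2):
1. ~([]~p2 -> ~p2), w0
2. []~p2, w0
3. p2, w0
4. ~p2, w0
Accessibility: w0Rw0
Branch closes: p2 and ~p2 both at w0.
All branches of the negation close; one closing branch shown above.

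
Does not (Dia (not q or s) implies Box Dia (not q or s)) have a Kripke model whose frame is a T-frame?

1. not (Dia (not q or s) implies Box Dia (not q or s)), 0
2. Dia (not q or s), 0
3. not Box Dia (not q or s), 0
4. not q or s, 1
5. s, 1
6. not Dia (not q or s), 2
7. not (not q or s), 2
8. q, 2
9. not s, 2
Accessibility: 0R0, 0R1, 0R2, 1R1, 2R2

Satisfiable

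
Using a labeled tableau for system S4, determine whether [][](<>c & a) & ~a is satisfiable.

Unsatisfiable (every branch closes)

1. [][](<>c & a) & ~a, 0
2. [][](<>c & a), 0
3. ~a, 0
4. [](<>c & a), 0
5. <>c & a, 0
6. <>c, 0
7. a, 0
Accessibility: 0R0
Branch closes: a and ~a both at 0.
(One branch shown.) All branches close.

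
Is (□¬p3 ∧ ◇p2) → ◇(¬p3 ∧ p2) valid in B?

Yes, valid

Tableau for the negation ¬((□¬p3 ∧ ◇p2) → ◇(¬p3 ∧ p2)):
1. ¬((□¬p3 ∧ ◇p2) → ◇(¬p3 ∧ p2)), 0
2. □¬p3 ∧ ◇p2, 0
3. ¬◇(¬p3 ∧ p2), 0
4. □¬p3, 0
5. ◇p2, 0
6. ¬(¬p3 ∧ p2), 0
7. ¬p3, 0
8. ¬p2, 0
9. p2, 1
10. ¬(¬p3 ∧ p2), 1
11. ¬p3, 1
12. ¬p2, 1
Accessibility: 0R0, 0R1, 1R0, 1R1
Branch closes: p2 and ¬p2 both at 1.
Every branch of the negation's tableau closes; the branch above is one of them.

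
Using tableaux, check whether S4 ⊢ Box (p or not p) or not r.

Valid

Tableau for the negation not (Box (p or not p) or not r):
1. not (Box (p or not p) or not r), w0
2. not Box (p or not p), w0
3. r, w0
4. not (p or not p), w1
5. not p, w1
6. p, w1
Accessibility: w0Rw0, w0Rw1, w1Rw1
Branch closes: p and not p both at w1.
Every branch of the negation's tableau closes; the branch above is one of them.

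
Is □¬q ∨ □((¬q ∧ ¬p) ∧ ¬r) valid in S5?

Tableau for the negation ¬(□¬q ∨ □((¬q ∧ ¬p) ∧ ¬r)):
1. ¬(□¬q ∨ □((¬q ∧ ¬p) ∧ ¬r)), 0
2. ¬□¬q, 0   [¬∨-rule on 1]
3. ¬□((¬q ∧ ¬p) ∧ ¬r), 0   [¬∨-rule on 1]
4. q, 1   [¬□-rule on 2: fresh world 1, 0R1]
5. ¬((¬q ∧ ¬p) ∧ ¬r), 2   [¬□-rule on 3: fresh world 2, 0R2]
6. r, 2   [¬∧-rule on 5 (branches; this branch)]
Accessibility: 0R0, 0R1, 0R2, 1R0, 1R1, 1R2, 2R0, 2R1, 2R2
The negation has an open branch (countermodel exists).

No, not valid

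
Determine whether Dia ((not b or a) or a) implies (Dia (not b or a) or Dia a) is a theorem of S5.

Valid

Tableau for the negation not (Dia ((not b or a) or a) implies (Dia (not b or a) or Dia a)):
1. not (Dia ((not b or a) or a) implies (Dia (not b or a) or Dia a)), w0
2. Dia ((not b or a) or a), w0   [neg-implies-rule on 1]
3. not (Dia (not b or a) or Dia a), w0   [neg-implies-rule on 1]
4. not Dia (not b or a), w0   [neg-or-rule on 3]
5. not Dia a, w0   [neg-or-rule on 3]
6. not (not b or a), w0   [neg-Dia-rule on 4 via w0Rw0]
7. b, w0   [neg-or-rule on 6]
8. not a, w0   [neg-or-rule on 6]
9. (not b or a) or a, w1   [Dia-rule on 2: fresh world w1, w0Rw1]
10. not (not b or a), w1   [neg-Dia-rule on 4 via w0Rw1]
11. b, w1   [neg-or-rule on 10]
12. not a, w1   [neg-or-rule on 10]
13. not b or a, w1   [or-rule on 9 (branches; this branch)]
14. a, w1   [or-rule on 13 (branches; this branch)]
Accessibility: w0Rw0, w0Rw1, w1Rw0, w1Rw1
Branch closes: a and not a both at w1.
Every branch of the negation's tableau closes; the branch above is one of them.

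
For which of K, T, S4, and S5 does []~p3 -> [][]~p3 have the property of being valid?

S4, S5

T-tableau for the negation ~([]~p3 -> [][]~p3):
1. ~([]~p3 -> [][]~p3), 0
2. []~p3, 0
3. ~[][]~p3, 0
4. ~p3, 0
5. ~[]~p3, 1
6. ~p3, 1
7. p3, 2
Accessibility: 0R0, 0R1, 1R1, 1R2, 2R2
Complete open branch: countermodel on a T-frame, so not valid in T, nor in K (the same frame is also a K-frame).
S4-tableau for the negation ~([]~p3 -> [][]~p3):
1. ~([]~p3 -> [][]~p3), 0
2. []~p3, 0
3. ~[][]~p3, 0
4. ~p3, 0
5. ~[]~p3, 1
6. ~p3, 1
7. p3, 2
8. ~p3, 2
Accessibility: 0R0, 0R1, 0R2, 1R1, 1R2, 2R2
Branch closes: p3 and ~p3 both at 2.
Every branch closes (one shown): valid in S4, hence also in S5 (every theorem of S4 is a theorem of S5).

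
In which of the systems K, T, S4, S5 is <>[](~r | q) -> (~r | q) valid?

S5

S5-tableau for the negation ~(<>[](~r | q) -> (~r | q)):
1. ~(<>[](~r | q) -> (~r | q)), w0
2. <>[](~r | q), w0
3. ~(~r | q), w0
4. r, w0
5. ~q, w0
6. [](~r | q), w1
7. ~r | q, w0
8. ~r | q, w1
9. q, w0
Accessibility: w0Rw0, w0Rw1, w1Rw0, w1Rw1
Branch closes: q and ~q both at w0.
Every branch closes (one shown): valid in S5.
S4-tableau for the negation ~(<>[](~r | q) -> (~r | q)):
1. ~(<>[](~r | q) -> (~r | q)), w0
2. <>[](~r | q), w0
3. ~(~r | q), w0
4. r, w0
5. ~q, w0
6. [](~r | q), w1
7. ~r | q, w1
8. q, w1
Accessibility: w0Rw0, w0Rw1, w1Rw1
Complete open branch: countermodel on an S4-frame, so not valid in S4, nor in K, T (the same frame is also a K-frame and a T-frame).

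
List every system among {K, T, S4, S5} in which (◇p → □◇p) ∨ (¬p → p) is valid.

S5

S4-tableau for the negation ¬((◇p → □◇p) ∨ (¬p → p)):
1. ¬((◇p → □◇p) ∨ (¬p → p)), u
2. ¬(◇p → □◇p), u
3. ¬(¬p → p), u
4. ◇p, u
5. ¬□◇p, u
6. ¬p, u
7. p, v
8. ¬◇p, w
9. ¬p, w
Accessibility: uRu, uRv, uRw, vRv, wRw
Complete open branch: countermodel on an S4-frame, so not valid in S4, nor in K, T (the same frame is also a K-frame and a T-frame).
S5-tableau for the negation ¬((◇p → □◇p) ∨ (¬p → p)):
1. ¬((◇p → □◇p) ∨ (¬p → p)), u
2. ¬(◇p → □◇p), u
3. ¬(¬p → p), u
4. ◇p, u
5. ¬□◇p, u
6. ¬p, u
7. p, v
8. ¬◇p, w
9. ¬p, v
Accessibility: uRu, uRv, uRw, vRu, vRv, vRw, wRu, wRv, wRw
Branch closes: p and ¬p both at v.
Every branch closes (one shown): valid in S5.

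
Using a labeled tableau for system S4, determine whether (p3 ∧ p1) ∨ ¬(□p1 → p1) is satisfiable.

Satisfiable (open branch found)

1. (p3 ∧ p1) ∨ ¬(□p1 → p1), u
2. p3 ∧ p1, u
3. p3, u
4. p1, u
Accessibility: uRu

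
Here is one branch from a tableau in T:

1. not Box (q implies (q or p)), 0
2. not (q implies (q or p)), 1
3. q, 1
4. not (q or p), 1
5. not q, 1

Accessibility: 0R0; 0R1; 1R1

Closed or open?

Closed

Both q and not q appear at 1.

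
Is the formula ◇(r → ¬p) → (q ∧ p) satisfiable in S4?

Satisfiable

1. ◇(r → ¬p) → (q ∧ p), 0
2. q ∧ p, 0
3. q, 0
4. p, 0
Accessibility: 0R0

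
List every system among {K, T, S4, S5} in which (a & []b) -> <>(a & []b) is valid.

T, S4, S5

T-tableau for the negation ~((a & []b) -> <>(a & []b)):
1. ~((a & []b) -> <>(a & []b)), 0
2. a & []b, 0
3. ~<>(a & []b), 0
4. a, 0
5. []b, 0
6. ~(a & []b), 0
7. b, 0
8. ~[]b, 0
9. ~b, 1
10. ~(a & []b), 1
11. b, 1
Accessibility: 0R0, 0R1, 1R1
Branch closes: b and ~b both at 1.
Every branch closes (one shown): valid in T, hence also in S4, S5 (every theorem of T is a theorem of S4 and S5).
K-tableau for the negation ~((a & []b) -> <>(a & []b)):
1. ~((a & []b) -> <>(a & []b)), 0
2. a & []b, 0
3. ~<>(a & []b), 0
4. a, 0
5. []b, 0
Complete open branch: countermodel on a K-frame, so not valid in K.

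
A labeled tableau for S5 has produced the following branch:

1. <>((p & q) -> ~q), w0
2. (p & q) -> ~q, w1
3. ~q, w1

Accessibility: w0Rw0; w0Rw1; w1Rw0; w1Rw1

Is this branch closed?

There is no literal clash: for every atom and world, at most one sign appears.

Not closed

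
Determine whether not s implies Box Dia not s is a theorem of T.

No, not valid

Tableau for the negation not (not s implies Box Dia not s):
1. not (not s implies Box Dia not s), w0
2. not s, w0
3. not Box Dia not s, w0
4. not Dia not s, w1
5. s, w1
Accessibility: w0Rw0, w0Rw1, w1Rw1
The negation has an open branch (countermodel exists).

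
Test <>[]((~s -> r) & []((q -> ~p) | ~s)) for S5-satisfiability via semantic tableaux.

Yes, satisfiable

1. <>[]((~s -> r) & []((q -> ~p) | ~s)), 0
2. []((~s -> r) & []((q -> ~p) | ~s)), 1   [<>-rule on 1: fresh world 1, 0R1]
3. (~s -> r) & []((q -> ~p) | ~s), 0   [[]-rule on 2 via 1R0]
4. ~s -> r, 0   [&-rule on 3]
5. []((q -> ~p) | ~s), 0   [&-rule on 3]
6. (~s -> r) & []((q -> ~p) | ~s), 1   [[]-rule on 2 via 1R1]
7. ~s -> r, 1   [&-rule on 6]
8. []((q -> ~p) | ~s), 1   [&-rule on 6]
9. (q -> ~p) | ~s, 0   [[]-rule on 5 via 0R0]
10. (q -> ~p) | ~s, 1   [[]-rule on 5 via 0R1]
11. r, 0   [->-rule on 4 (branches; this branch)]
12. r, 1   [->-rule on 7 (branches; this branch)]
13. ~s, 0   [|-rule on 9 (branches; this branch)]
14. ~s, 1   [|-rule on 10 (branches; this branch)]
Accessibility: 0R0, 0R1, 1R0, 1R1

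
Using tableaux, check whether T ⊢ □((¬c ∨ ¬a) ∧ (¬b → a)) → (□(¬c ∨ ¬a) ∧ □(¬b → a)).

Tableau for the negation ¬(□((¬c ∨ ¬a) ∧ (¬b → a)) → (□(¬c ∨ ¬a) ∧ □(¬b → a))):
1. ¬(□((¬c ∨ ¬a) ∧ (¬b → a)) → (□(¬c ∨ ¬a) ∧ □(¬b → a))), u
2. □((¬c ∨ ¬a) ∧ (¬b → a)), u
3. ¬(□(¬c ∨ ¬a) ∧ □(¬b → a)), u
4. (¬c ∨ ¬a) ∧ (¬b → a), u
5. ¬c ∨ ¬a, u
6. ¬b → a, u
7. ¬□(¬b → a), u
8. ¬a, u
9. b, u
10. ¬(¬b → a), v
11. ¬b, v
12. ¬a, v
13. (¬c ∨ ¬a) ∧ (¬b → a), v
14. ¬c ∨ ¬a, v
15. ¬b → a, v
16. a, v
Accessibility: uRu, uRv, vRv
Branch closes: a and ¬a both at v.
All branches of the negation close; one closing branch shown above.

Yes, valid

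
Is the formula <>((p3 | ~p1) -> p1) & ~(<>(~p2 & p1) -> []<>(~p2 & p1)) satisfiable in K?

1. <>((p3 | ~p1) -> p1) & ~(<>(~p2 & p1) -> []<>(~p2 & p1)), w0
2. <>((p3 | ~p1) -> p1), w0
3. ~(<>(~p2 & p1) -> []<>(~p2 & p1)), w0
4. <>(~p2 & p1), w0
5. ~[]<>(~p2 & p1), w0
6. (p3 | ~p1) -> p1, w1
7. p1, w1
8. ~p2 & p1, w2
9. ~p2, w2
10. p1, w2
11. ~<>(~p2 & p1), w3
Accessibility: w0Rw1, w0Rw2, w0Rw3

Yes, satisfiable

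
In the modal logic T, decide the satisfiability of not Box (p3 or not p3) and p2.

1. not Box (p3 or not p3) and p2, w0
2. not Box (p3 or not p3), w0   [and-rule on 1]
3. p2, w0   [and-rule on 1]
4. not (p3 or not p3), w1   [neg-Box-rule on 2: fresh world w1, w0Rw1]
5. not p3, w1   [neg-or-rule on 4]
6. p3, w1   [neg-or-rule on 4]
Accessibility: w0Rw0, w0Rw1, w1Rw1
Branch closes: p3 and not p3 both at w1.
(One branch shown.) All branches close.

No, unsatisfiable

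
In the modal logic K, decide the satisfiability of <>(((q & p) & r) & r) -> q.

1. <>(((q & p) & r) & r) -> q, u
2. q, u

Satisfiable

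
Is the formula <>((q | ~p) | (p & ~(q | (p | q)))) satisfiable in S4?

Yes, satisfiable

1. <>((q | ~p) | (p & ~(q | (p | q)))), 0
2. (q | ~p) | (p & ~(q | (p | q))), 1   [<>-rule on 1: fresh world 1, 0R1]
3. q | ~p, 1   [|-rule on 2 (branches; this branch)]
4. ~p, 1   [|-rule on 3 (branches; this branch)]
Accessibility: 0R0, 0R1, 1R1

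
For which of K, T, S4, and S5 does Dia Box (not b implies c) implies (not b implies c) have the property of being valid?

S4-tableau for the negation not (Dia Box (not b implies c) implies (not b implies c)):
1. not (Dia Box (not b implies c) implies (not b implies c)), w0
2. Dia Box (not b implies c), w0   [neg-implies-rule on 1]
3. not (not b implies c), w0   [neg-implies-rule on 1]
4. not b, w0   [neg-implies-rule on 3]
5. not c, w0   [neg-implies-rule on 3]
6. Box (not b implies c), w1   [Dia-rule on 2: fresh world w1, w0Rw1]
7. not b implies c, w1   [Box-rule on 6 via w1Rw1]
8. c, w1   [implies-rule on 7 (branches; this branch)]
Accessibility: w0Rw0, w0Rw1, w1Rw1
Complete open branch: countermodel on an S4-frame, so not valid in S4, nor in K, T (the same frame is also a K-frame and a T-frame).
S5-tableau for the negation not (Dia Box (not b implies c) implies (not b implies c)):
1. not (Dia Box (not b implies c) implies (not b implies c)), w0
2. Dia Box (not b implies c), w0   [neg-implies-rule on 1]
3. not (not b implies c), w0   [neg-implies-rule on 1]
4. not b, w0   [neg-implies-rule on 3]
5. not c, w0   [neg-implies-rule on 3]
6. Box (not b implies c), w1   [Dia-rule on 2: fresh world w1, w0Rw1]
7. not b implies c, w0   [Box-rule on 6 via w1Rw0]
8. not b implies c, w1   [Box-rule on 6 via w1Rw1]
9. c, w0   [implies-rule on 7 (branches; this branch)]
Accessibility: w0Rw0, w0Rw1, w1Rw0, w1Rw1
Branch closes: c and not c both at w0.
Every branch closes (one shown): valid in S5.

S5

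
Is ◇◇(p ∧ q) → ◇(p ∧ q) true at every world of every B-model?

Tableau for the negation ¬(◇◇(p ∧ q) → ◇(p ∧ q)):
1. ¬(◇◇(p ∧ q) → ◇(p ∧ q)), 0
2. ◇◇(p ∧ q), 0   [¬→-rule on 1]
3. ¬◇(p ∧ q), 0   [¬→-rule on 1]
4. ¬(p ∧ q), 0   [¬◇-rule on 3 via 0R0]
5. ¬q, 0   [¬∧-rule on 4 (branches; this branch)]
6. ◇(p ∧ q), 1   [◇-rule on 2: fresh world 1, 0R1]
7. ¬(p ∧ q), 1   [¬◇-rule on 3 via 0R1]
8. ¬q, 1   [¬∧-rule on 7 (branches; this branch)]
9. p ∧ q, 2   [◇-rule on 6: fresh world 2, 1R2]
10. p, 2   [∧-rule on 9]
11. q, 2   [∧-rule on 9]
Accessibility: 0R0, 0R1, 1R0, 1R1, 1R2, 2R1, 2R2
The negation has an open branch (countermodel exists).

Not valid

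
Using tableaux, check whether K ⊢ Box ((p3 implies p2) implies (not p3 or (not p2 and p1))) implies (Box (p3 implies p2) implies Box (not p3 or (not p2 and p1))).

Tableau for the negation not (Box ((p3 implies p2) implies (not p3 or (not p2 and p1))) implies (Box (p3 implies p2) implies Box (not p3 or (not p2 and p1)))):
1. not (Box ((p3 implies p2) implies (not p3 or (not p2 and p1))) implies (Box (p3 implies p2) implies Box (not p3 or (not p2 and p1)))), w0
2. Box ((p3 implies p2) implies (not p3 or (not p2 and p1))), w0   [neg-implies-rule on 1]
3. not (Box (p3 implies p2) implies Box (not p3 or (not p2 and p1))), w0   [neg-implies-rule on 1]
4. Box (p3 implies p2), w0   [neg-implies-rule on 3]
5. not Box (not p3 or (not p2 and p1)), w0   [neg-implies-rule on 3]
6. not (not p3 or (not p2 and p1)), w1   [neg-Box-rule on 5: fresh world w1, w0Rw1]
7. p3, w1   [neg-or-rule on 6]
8. not (not p2 and p1), w1   [neg-or-rule on 6]
9. (p3 implies p2) implies (not p3 or (not p2 and p1)), w1   [Box-rule on 2 via w0Rw1]
10. p3 implies p2, w1   [Box-rule on 4 via w0Rw1]
11. not p1, w1   [neg-and-rule on 8 (branches; this branch)]
12. not p3 or (not p2 and p1), w1   [implies-rule on 9 (branches; this branch)]
13. p2, w1   [implies-rule on 10 (branches; this branch)]
14. not p2 and p1, w1   [or-rule on 12 (branches; this branch)]
15. not p2, w1   [and-rule on 14]
16. p1, w1   [and-rule on 14]
Accessibility: w0Rw1
Branch closes: p2 and not p2 both at w1.
All branches of the negation close; one closing branch shown above.

Yes, valid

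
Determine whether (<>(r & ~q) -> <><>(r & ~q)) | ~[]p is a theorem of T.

Valid in T

Tableau for the negation ~((<>(r & ~q) -> <><>(r & ~q)) | ~[]p):
1. ~((<>(r & ~q) -> <><>(r & ~q)) | ~[]p), u
2. ~(<>(r & ~q) -> <><>(r & ~q)), u
3. []p, u
4. <>(r & ~q), u
5. ~<><>(r & ~q), u
6. p, u
7. ~<>(r & ~q), u
8. ~(r & ~q), u
9. q, u
10. r & ~q, v
11. r, v
12. ~q, v
13. p, v
14. ~<>(r & ~q), v
15. ~(r & ~q), v
16. q, v
Accessibility: uRu, uRv, vRv
Branch closes: q and ~q both at v.
Every branch of the negation's tableau closes; the branch above is one of them.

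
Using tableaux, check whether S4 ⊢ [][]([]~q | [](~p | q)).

Tableau for the negation ~[][]([]~q | [](~p | q)):
1. ~[][]([]~q | [](~p | q)), 0
2. ~[]([]~q | [](~p | q)), 1   [~[]-rule on 1: fresh world 1, 0R1]
3. ~([]~q | [](~p | q)), 2   [~[]-rule on 2: fresh world 2, 1R2]
4. ~[]~q, 2   [~|-rule on 3]
5. ~[](~p | q), 2   [~|-rule on 3]
6. q, 3   [~[]-rule on 4: fresh world 3, 2R3]
7. ~(~p | q), 4   [~[]-rule on 5: fresh world 4, 2R4]
8. p, 4   [~|-rule on 7]
9. ~q, 4   [~|-rule on 7]
Accessibility: 0R0, 0R1, 0R2, 0R3, 0R4, 1R1, 1R2, 1R3, 1R4, 2R2, 2R3, 2R4, 3R3, 4R4
The negation has an open branch (countermodel exists).

No, not valid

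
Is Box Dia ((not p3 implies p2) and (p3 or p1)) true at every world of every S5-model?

Tableau for the negation not Box Dia ((not p3 implies p2) and (p3 or p1)):
1. not Box Dia ((not p3 implies p2) and (p3 or p1)), w0
2. not Dia ((not p3 implies p2) and (p3 or p1)), w1
3. not ((not p3 implies p2) and (p3 or p1)), w0
4. not ((not p3 implies p2) and (p3 or p1)), w1
5. not (p3 or p1), w0
6. not p3, w0
7. not p1, w0
8. not (p3 or p1), w1
9. not p3, w1
10. not p1, w1
Accessibility: w0Rw0, w0Rw1, w1Rw0, w1Rw1
The negation has an open branch (countermodel exists).

No, not valid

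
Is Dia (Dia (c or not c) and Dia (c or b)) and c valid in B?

Tableau for the negation not (Dia (Dia (c or not c) and Dia (c or b)) and c):
1. not (Dia (Dia (c or not c) and Dia (c or b)) and c), 0
2. not c, 0
Accessibility: 0R0
The negation has an open branch (countermodel exists).

Not valid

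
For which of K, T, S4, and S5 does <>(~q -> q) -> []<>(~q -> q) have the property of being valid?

S4-tableau for the negation ~(<>(~q -> q) -> []<>(~q -> q)):
1. ~(<>(~q -> q) -> []<>(~q -> q)), u
2. <>(~q -> q), u
3. ~[]<>(~q -> q), u
4. ~q -> q, v
5. q, v
6. ~<>(~q -> q), w
7. ~(~q -> q), w
8. ~q, w
Accessibility: uRu, uRv, uRw, vRv, wRw
Complete open branch: countermodel on an S4-frame, so not valid in S4, nor in K, T (the same frame is also a K-frame and a T-frame).
S5-tableau for the negation ~(<>(~q -> q) -> []<>(~q -> q)):
1. ~(<>(~q -> q) -> []<>(~q -> q)), u
2. <>(~q -> q), u
3. ~[]<>(~q -> q), u
4. ~q -> q, v
5. q, v
6. ~<>(~q -> q), w
7. ~(~q -> q), u
8. ~q, u
9. ~(~q -> q), v
10. ~q, v
Accessibility: uRu, uRv, uRw, vRu, vRv, vRw, wRu, wRv, wRw
Branch closes: q and ~q both at v.
Every branch closes (one shown): valid in S5.

S5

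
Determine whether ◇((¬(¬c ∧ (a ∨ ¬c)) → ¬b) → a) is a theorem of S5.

Tableau for the negation ¬◇((¬(¬c ∧ (a ∨ ¬c)) → ¬b) → a):
1. ¬◇((¬(¬c ∧ (a ∨ ¬c)) → ¬b) → a), 0
2. ¬((¬(¬c ∧ (a ∨ ¬c)) → ¬b) → a), 0
3. ¬(¬c ∧ (a ∨ ¬c)) → ¬b, 0
4. ¬a, 0
5. ¬b, 0
Accessibility: 0R0
The negation has an open branch (countermodel exists).

No, not valid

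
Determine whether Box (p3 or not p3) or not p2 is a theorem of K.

Valid

Tableau for the negation not (Box (p3 or not p3) or not p2):
1. not (Box (p3 or not p3) or not p2), u
2. not Box (p3 or not p3), u
3. p2, u
4. not (p3 or not p3), v
5. not p3, v
6. p3, v
Accessibility: uRv
Branch closes: p3 and not p3 both at v.
Every branch of the negation's tableau closes; the branch above is one of them.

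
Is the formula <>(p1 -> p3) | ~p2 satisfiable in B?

1. <>(p1 -> p3) | ~p2, u
2. ~p2, u
Accessibility: uRu

Satisfiable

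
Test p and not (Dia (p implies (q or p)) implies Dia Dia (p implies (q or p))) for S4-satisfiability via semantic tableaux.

No, unsatisfiable

1. p and not (Dia (p implies (q or p)) implies Dia Dia (p implies (q or p))), 0
2. p, 0
3. not (Dia (p implies (q or p)) implies Dia Dia (p implies (q or p))), 0
4. Dia (p implies (q or p)), 0
5. not Dia Dia (p implies (q or p)), 0
6. not Dia (p implies (q or p)), 0
7. not (p implies (q or p)), 0
8. not (q or p), 0
9. not q, 0
10. not p, 0
Accessibility: 0R0
Branch closes: p and not p both at 0.
All branches of the tableau close; one closing branch shown above.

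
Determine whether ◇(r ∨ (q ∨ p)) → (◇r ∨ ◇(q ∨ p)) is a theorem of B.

Tableau for the negation ¬(◇(r ∨ (q ∨ p)) → (◇r ∨ ◇(q ∨ p))):
1. ¬(◇(r ∨ (q ∨ p)) → (◇r ∨ ◇(q ∨ p))), 0
2. ◇(r ∨ (q ∨ p)), 0   [¬→-rule on 1]
3. ¬(◇r ∨ ◇(q ∨ p)), 0   [¬→-rule on 1]
4. ¬◇r, 0   [¬∨-rule on 3]
5. ¬◇(q ∨ p), 0   [¬∨-rule on 3]
6. ¬r, 0   [¬◇-rule on 4 via 0R0]
7. ¬(q ∨ p), 0   [¬◇-rule on 5 via 0R0]
8. ¬q, 0   [¬∨-rule on 7]
9. ¬p, 0   [¬∨-rule on 7]
10. r ∨ (q ∨ p), 1   [◇-rule on 2: fresh world 1, 0R1]
11. ¬r, 1   [¬◇-rule on 4 via 0R1]
12. ¬(q ∨ p), 1   [¬◇-rule on 5 via 0R1]
13. ¬q, 1   [¬∨-rule on 12]
14. ¬p, 1   [¬∨-rule on 12]
15. q ∨ p, 1   [∨-rule on 10 (branches; this branch)]
16. p, 1   [∨-rule on 15 (branches; this branch)]
Accessibility: 0R0, 0R1, 1R0, 1R1
Branch closes: p and ¬p both at 1.
All branches of the negation close; one closing branch shown above.

Valid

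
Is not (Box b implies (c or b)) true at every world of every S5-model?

Tableau for the negation Box b implies (c or b):
1. Box b implies (c or b), u
2. c or b, u
3. b, u
Accessibility: uRu
The negation has an open branch (countermodel exists).

Invalid (countermodel exists)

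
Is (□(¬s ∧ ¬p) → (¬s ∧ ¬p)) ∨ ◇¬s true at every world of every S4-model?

Tableau for the negation ¬((□(¬s ∧ ¬p) → (¬s ∧ ¬p)) ∨ ◇¬s):
1. ¬((□(¬s ∧ ¬p) → (¬s ∧ ¬p)) ∨ ◇¬s), u
2. ¬(□(¬s ∧ ¬p) → (¬s ∧ ¬p)), u
3. ¬◇¬s, u
4. □(¬s ∧ ¬p), u
5. ¬(¬s ∧ ¬p), u
6. s, u
7. ¬s ∧ ¬p, u
8. ¬s, u
9. ¬p, u
Accessibility: uRu
Branch closes: s and ¬s both at u.
Every branch of the negation's tableau closes; the branch above is one of them.

Valid in S4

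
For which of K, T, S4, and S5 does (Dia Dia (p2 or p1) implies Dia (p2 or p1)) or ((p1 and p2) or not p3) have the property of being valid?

S4-tableau for the negation not ((Dia Dia (p2 or p1) implies Dia (p2 or p1)) or ((p1 and p2) or not p3)):
1. not ((Dia Dia (p2 or p1) implies Dia (p2 or p1)) or ((p1 and p2) or not p3)), w0
2. not (Dia Dia (p2 or p1) implies Dia (p2 or p1)), w0   [neg-or-rule on 1]
3. not ((p1 and p2) or not p3), w0   [neg-or-rule on 1]
4. Dia Dia (p2 or p1), w0   [neg-implies-rule on 2]
5. not Dia (p2 or p1), w0   [neg-implies-rule on 2]
6. not (p1 and p2), w0   [neg-or-rule on 3]
7. p3, w0   [neg-or-rule on 3]
8. not (p2 or p1), w0   [neg-Dia-rule on 5 via w0Rw0]
9. not p2, w0   [neg-or-rule on 8]
10. not p1, w0   [neg-or-rule on 8]
11. Dia (p2 or p1), w1   [Dia-rule on 4: fresh world w1, w0Rw1]
12. not (p2 or p1), w1   [neg-Dia-rule on 5 via w0Rw1]
13. not p2, w1   [neg-or-rule on 12]
14. not p1, w1   [neg-or-rule on 12]
15. p2 or p1, w2   [Dia-rule on 11: fresh world w2, w1Rw2]
16. not (p2 or p1), w2   [neg-Dia-rule on 5 via w0Rw2]
17. not p2, w2   [neg-or-rule on 16]
18. not p1, w2   [neg-or-rule on 16]
19. p1, w2   [or-rule on 15 (branches; this branch)]
Accessibility: w0Rw0, w0Rw1, w0Rw2, w1Rw1, w1Rw2, w2Rw2
Branch closes: p1 and not p1 both at w2.
Every branch closes (one shown): valid in S4, hence also in S5 (every theorem of S4 is a theorem of S5).
T-tableau for the negation not ((Dia Dia (p2 or p1) implies Dia (p2 or p1)) or ((p1 and p2) or not p3)):
1. not ((Dia Dia (p2 or p1) implies Dia (p2 or p1)) or ((p1 and p2) or not p3)), w0
2. not (Dia Dia (p2 or p1) implies Dia (p2 or p1)), w0   [neg-or-rule on 1]
3. not ((p1 and p2) or not p3), w0   [neg-or-rule on 1]
4. Dia Dia (p2 or p1), w0   [neg-implies-rule on 2]
5. not Dia (p2 or p1), w0   [neg-implies-rule on 2]
6. not (p1 and p2), w0   [neg-or-rule on 3]
7. p3, w0   [neg-or-rule on 3]
8. not (p2 or p1), w0   [neg-Dia-rule on 5 via w0Rw0]
9. not p2, w0   [neg-or-rule on 8]
10. not p1, w0   [neg-or-rule on 8]
11. Dia (p2 or p1), w1   [Dia-rule on 4: fresh world w1, w0Rw1]
12. not (p2 or p1), w1   [neg-Dia-rule on 5 via w0Rw1]
13. not p2, w1   [neg-or-rule on 12]
14. not p1, w1   [neg-or-rule on 12]
15. p2 or p1, w2   [Dia-rule on 11: fresh world w2, w1Rw2]
16. p1, w2   [or-rule on 15 (branches; this branch)]
Accessibility: w0Rw0, w0Rw1, w1Rw1, w1Rw2, w2Rw2
Complete open branch: countermodel on a T-frame, so not valid in T, nor in K (the same frame is also a K-frame).

S4, S5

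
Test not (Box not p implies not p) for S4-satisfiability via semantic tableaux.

1. not (Box not p implies not p), 0
2. Box not p, 0
3. p, 0
4. not p, 0
Accessibility: 0R0
Branch closes: p and not p both at 0.
All branches of the tableau close; one closing branch shown above.

Unsatisfiable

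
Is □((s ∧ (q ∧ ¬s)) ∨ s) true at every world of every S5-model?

Invalid (countermodel exists)

Tableau for the negation ¬□((s ∧ (q ∧ ¬s)) ∨ s):
1. ¬□((s ∧ (q ∧ ¬s)) ∨ s), 0
2. ¬((s ∧ (q ∧ ¬s)) ∨ s), 1
3. ¬(s ∧ (q ∧ ¬s)), 1
4. ¬s, 1
5. ¬(q ∧ ¬s), 1
6. ¬q, 1
Accessibility: 0R0, 0R1, 1R0, 1R1
The negation has an open branch (countermodel exists).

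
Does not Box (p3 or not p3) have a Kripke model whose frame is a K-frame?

Unsatisfiable

1. not Box (p3 or not p3), u
2. not (p3 or not p3), v
3. not p3, v
4. p3, v
Accessibility: uRv
Branch closes: p3 and not p3 both at v.
Every branch closes; the branch above is one of them.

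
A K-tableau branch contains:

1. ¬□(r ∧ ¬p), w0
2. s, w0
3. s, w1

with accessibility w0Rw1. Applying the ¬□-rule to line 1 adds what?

a fresh world w2 with w0Rw2, and ¬(r ∧ ¬p) at w2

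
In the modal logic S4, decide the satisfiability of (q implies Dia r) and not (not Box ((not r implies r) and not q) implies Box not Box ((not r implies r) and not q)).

1. (q implies Dia r) and not (not Box ((not r implies r) and not q) implies Box not Box ((not r implies r) and not q)), 0
2. q implies Dia r, 0
3. not (not Box ((not r implies r) and not q) implies Box not Box ((not r implies r) and not q)), 0
4. not Box ((not r implies r) and not q), 0
5. not Box not Box ((not r implies r) and not q), 0
6. Dia r, 0
7. not ((not r implies r) and not q), 1
8. q, 1
9. Box ((not r implies r) and not q), 2
10. (not r implies r) and not q, 2
11. not r implies r, 2
12. not q, 2
13. r, 2
14. r, 3
Accessibility: 0R0, 0R1, 0R2, 0R3, 1R1, 2R2, 3R3

Satisfiable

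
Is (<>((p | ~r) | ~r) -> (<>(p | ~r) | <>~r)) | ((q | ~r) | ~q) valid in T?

Tableau for the negation ~((<>((p | ~r) | ~r) -> (<>(p | ~r) | <>~r)) | ((q | ~r) | ~q)):
1. ~((<>((p | ~r) | ~r) -> (<>(p | ~r) | <>~r)) | ((q | ~r) | ~q)), u
2. ~(<>((p | ~r) | ~r) -> (<>(p | ~r) | <>~r)), u
3. ~((q | ~r) | ~q), u
4. <>((p | ~r) | ~r), u
5. ~(<>(p | ~r) | <>~r), u
6. ~(q | ~r), u
7. q, u
8. ~<>(p | ~r), u
9. ~<>~r, u
10. ~q, u
11. r, u
Accessibility: uRu
Branch closes: q and ~q both at u.
All branches of the negation close; one closing branch shown above.

Yes, valid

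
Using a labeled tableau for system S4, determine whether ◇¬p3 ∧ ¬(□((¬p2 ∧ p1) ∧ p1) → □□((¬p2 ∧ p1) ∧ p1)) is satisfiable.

No, unsatisfiable

1. ◇¬p3 ∧ ¬(□((¬p2 ∧ p1) ∧ p1) → □□((¬p2 ∧ p1) ∧ p1)), w0
2. ◇¬p3, w0
3. ¬(□((¬p2 ∧ p1) ∧ p1) → □□((¬p2 ∧ p1) ∧ p1)), w0
4. □((¬p2 ∧ p1) ∧ p1), w0
5. ¬□□((¬p2 ∧ p1) ∧ p1), w0
6. (¬p2 ∧ p1) ∧ p1, w0
7. ¬p2 ∧ p1, w0
8. p1, w0
9. ¬p2, w0
10. ¬p3, w1
11. (¬p2 ∧ p1) ∧ p1, w1
12. ¬p2 ∧ p1, w1
13. p1, w1
14. ¬p2, w1
15. ¬□((¬p2 ∧ p1) ∧ p1), w2
16. (¬p2 ∧ p1) ∧ p1, w2
17. ¬p2 ∧ p1, w2
18. p1, w2
19. ¬p2, w2
20. ¬((¬p2 ∧ p1) ∧ p1), w3
21. (¬p2 ∧ p1) ∧ p1, w3
22. ¬p2 ∧ p1, w3
23. p1, w3
24. ¬p2, w3
25. ¬(¬p2 ∧ p1), w3
26. ¬p1, w3
Accessibility: w0Rw0, w0Rw1, w0Rw2, w0Rw3, w1Rw1, w2Rw2, w2Rw3, w3Rw3
Branch closes: p1 and ¬p1 both at w3.
All branches of the tableau close; one closing branch shown above.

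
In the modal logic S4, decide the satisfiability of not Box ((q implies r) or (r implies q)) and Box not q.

Unsatisfiable

1. not Box ((q implies r) or (r implies q)) and Box not q, u
2. not Box ((q implies r) or (r implies q)), u
3. Box not q, u
4. not q, u
5. not ((q implies r) or (r implies q)), v
6. not (q implies r), v
7. not (r implies q), v
8. q, v
9. not r, v
10. r, v
11. not q, v
Accessibility: uRu, uRv, vRv
Branch closes: r and not r both at v.
All branches of the tableau close; one closing branch shown above.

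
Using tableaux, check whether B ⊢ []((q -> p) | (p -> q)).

Valid in B

Tableau for the negation ~[]((q -> p) | (p -> q)):
1. ~[]((q -> p) | (p -> q)), w0
2. ~((q -> p) | (p -> q)), w1
3. ~(q -> p), w1
4. ~(p -> q), w1
5. q, w1
6. ~p, w1
7. p, w1
8. ~q, w1
Accessibility: w0Rw0, w0Rw1, w1Rw0, w1Rw1
Branch closes: p and ~p both at w1.
Every branch of the negation's tableau closes; the branch above is one of them.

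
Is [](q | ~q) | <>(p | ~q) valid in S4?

Tableau for the negation ~([](q | ~q) | <>(p | ~q)):
1. ~([](q | ~q) | <>(p | ~q)), 0
2. ~[](q | ~q), 0
3. ~<>(p | ~q), 0
4. ~(p | ~q), 0
5. ~p, 0
6. q, 0
7. ~(q | ~q), 1
8. ~q, 1
9. q, 1
Accessibility: 0R0, 0R1, 1R1
Branch closes: q and ~q both at 1.
Every branch of the negation's tableau closes; the branch above is one of them.

Yes, valid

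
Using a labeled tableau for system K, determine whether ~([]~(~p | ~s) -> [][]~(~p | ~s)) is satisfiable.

Yes, satisfiable

1. ~([]~(~p | ~s) -> [][]~(~p | ~s)), u
2. []~(~p | ~s), u
3. ~[][]~(~p | ~s), u
4. ~[]~(~p | ~s), v
5. ~(~p | ~s), v
6. p, v
7. s, v
8. ~p | ~s, w
9. ~s, w
Accessibility: uRv, vRw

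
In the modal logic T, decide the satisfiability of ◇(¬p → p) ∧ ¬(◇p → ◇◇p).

Unsatisfiable (every branch closes)

1. ◇(¬p → p) ∧ ¬(◇p → ◇◇p), u
2. ◇(¬p → p), u   [∧-rule on 1]
3. ¬(◇p → ◇◇p), u   [∧-rule on 1]
4. ◇p, u   [¬→-rule on 3]
5. ¬◇◇p, u   [¬→-rule on 3]
6. ¬◇p, u   [¬◇-rule on 5 via uRu]
7. ¬p, u   [¬◇-rule on 6 via uRu]
8. ¬p → p, v   [◇-rule on 2: fresh world v, uRv]
9. ¬◇p, v   [¬◇-rule on 5 via uRv]
10. ¬p, v   [¬◇-rule on 6 via uRv]
11. p, v   [→-rule on 8 (branches; this branch)]
Accessibility: uRu, uRv, vRv
Branch closes: p and ¬p both at v.
All branches of the tableau close; one closing branch shown above.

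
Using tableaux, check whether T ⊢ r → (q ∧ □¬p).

Not valid

Tableau for the negation ¬(r → (q ∧ □¬p)):
1. ¬(r → (q ∧ □¬p)), w0
2. r, w0   [¬→-rule on 1]
3. ¬(q ∧ □¬p), w0   [¬→-rule on 1]
4. ¬□¬p, w0   [¬∧-rule on 3 (branches; this branch)]
5. p, w1   [¬□-rule on 4: fresh world w1, w0Rw1]
Accessibility: w0Rw0, w0Rw1, w1Rw1
The negation has an open branch (countermodel exists).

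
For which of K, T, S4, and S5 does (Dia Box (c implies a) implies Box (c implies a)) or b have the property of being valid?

S5

S4-tableau for the negation not ((Dia Box (c implies a) implies Box (c implies a)) or b):
1. not ((Dia Box (c implies a) implies Box (c implies a)) or b), 0
2. not (Dia Box (c implies a) implies Box (c implies a)), 0
3. not b, 0
4. Dia Box (c implies a), 0
5. not Box (c implies a), 0
6. Box (c implies a), 1
7. c implies a, 1
8. a, 1
9. not (c implies a), 2
10. c, 2
11. not a, 2
Accessibility: 0R0, 0R1, 0R2, 1R1, 2R2
Complete open branch: countermodel on an S4-frame, so not valid in S4, nor in K, T (the same frame is also a K-frame and a T-frame).
S5-tableau for the negation not ((Dia Box (c implies a) implies Box (c implies a)) or b):
1. not ((Dia Box (c implies a) implies Box (c implies a)) or b), 0
2. not (Dia Box (c implies a) implies Box (c implies a)), 0
3. not b, 0
4. Dia Box (c implies a), 0
5. not Box (c implies a), 0
6. Box (c implies a), 1
7. c implies a, 0
8. c implies a, 1
9. a, 0
10. a, 1
11. not (c implies a), 2
12. c, 2
13. not a, 2
14. c implies a, 2
15. a, 2
Accessibility: 0R0, 0R1, 0R2, 1R0, 1R1, 1R2, 2R0, 2R1, 2R2
Branch closes: a and not a both at 2.
Every branch closes (one shown): valid in S5.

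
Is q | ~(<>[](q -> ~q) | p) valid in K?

Tableau for the negation ~(q | ~(<>[](q -> ~q) | p)):
1. ~(q | ~(<>[](q -> ~q) | p)), w0
2. ~q, w0   [~|-rule on 1]
3. <>[](q -> ~q) | p, w0   [~|-rule on 1]
4. p, w0   [|-rule on 3 (branches; this branch)]
The negation has an open branch (countermodel exists).

No, not valid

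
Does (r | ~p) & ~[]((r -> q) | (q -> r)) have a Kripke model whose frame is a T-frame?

1. (r | ~p) & ~[]((r -> q) | (q -> r)), w0
2. r | ~p, w0
3. ~[]((r -> q) | (q -> r)), w0
4. ~p, w0
5. ~((r -> q) | (q -> r)), w1
6. ~(r -> q), w1
7. ~(q -> r), w1
8. r, w1
9. ~q, w1
10. q, w1
11. ~r, w1
Accessibility: w0Rw0, w0Rw1, w1Rw1
Branch closes: q and ~q both at w1.
Every branch closes; the branch above is one of them.

Unsatisfiable (every branch closes)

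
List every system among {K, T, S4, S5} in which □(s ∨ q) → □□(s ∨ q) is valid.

S4, S5

T-tableau for the negation ¬(□(s ∨ q) → □□(s ∨ q)):
1. ¬(□(s ∨ q) → □□(s ∨ q)), w0
2. □(s ∨ q), w0
3. ¬□□(s ∨ q), w0
4. s ∨ q, w0
5. q, w0
6. ¬□(s ∨ q), w1
7. s ∨ q, w1
8. q, w1
9. ¬(s ∨ q), w2
10. ¬s, w2
11. ¬q, w2
Accessibility: w0Rw0, w0Rw1, w1Rw1, w1Rw2, w2Rw2
Complete open branch: countermodel on a T-frame, so not valid in T, nor in K (the same frame is also a K-frame).
S4-tableau for the negation ¬(□(s ∨ q) → □□(s ∨ q)):
1. ¬(□(s ∨ q) → □□(s ∨ q)), w0
2. □(s ∨ q), w0
3. ¬□□(s ∨ q), w0
4. s ∨ q, w0
5. q, w0
6. ¬□(s ∨ q), w1
7. s ∨ q, w1
8. q, w1
9. ¬(s ∨ q), w2
10. ¬s, w2
11. ¬q, w2
12. s ∨ q, w2
13. q, w2
Accessibility: w0Rw0, w0Rw1, w0Rw2, w1Rw1, w1Rw2, w2Rw2
Branch closes: q and ¬q both at w2.
Every branch closes (one shown): valid in S4, hence also in S5 (every theorem of S4 is a theorem of S5).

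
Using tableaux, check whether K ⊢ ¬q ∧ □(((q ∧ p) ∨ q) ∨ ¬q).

No, not valid

Tableau for the negation ¬(¬q ∧ □(((q ∧ p) ∨ q) ∨ ¬q)):
1. ¬(¬q ∧ □(((q ∧ p) ∨ q) ∨ ¬q)), w0
2. q, w0   [¬∧-rule on 1 (branches; this branch)]
The negation has an open branch (countermodel exists).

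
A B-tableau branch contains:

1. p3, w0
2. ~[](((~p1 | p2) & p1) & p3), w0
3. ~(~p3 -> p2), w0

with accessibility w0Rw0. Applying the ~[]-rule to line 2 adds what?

a fresh world w1 with w0Rw1, and ~(((~p1 | p2) & p1) & p3) at w1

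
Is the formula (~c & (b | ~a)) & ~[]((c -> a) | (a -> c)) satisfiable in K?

Unsatisfiable (every branch closes)

1. (~c & (b | ~a)) & ~[]((c -> a) | (a -> c)), u
2. ~c & (b | ~a), u
3. ~[]((c -> a) | (a -> c)), u
4. ~c, u
5. b | ~a, u
6. ~a, u
7. ~((c -> a) | (a -> c)), v
8. ~(c -> a), v
9. ~(a -> c), v
10. c, v
11. ~a, v
12. a, v
13. ~c, v
Accessibility: uRv
Branch closes: a and ~a both at v.
All branches of the tableau close; one closing branch shown above.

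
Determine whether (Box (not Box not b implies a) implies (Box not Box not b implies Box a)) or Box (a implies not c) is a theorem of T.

Tableau for the negation not ((Box (not Box not b implies a) implies (Box not Box not b implies Box a)) or Box (a implies not c)):
1. not ((Box (not Box not b implies a) implies (Box not Box not b implies Box a)) or Box (a implies not c)), u
2. not (Box (not Box not b implies a) implies (Box not Box not b implies Box a)), u
3. not Box (a implies not c), u
4. Box (not Box not b implies a), u
5. not (Box not Box not b implies Box a), u
6. Box not Box not b, u
7. not Box a, u
8. not Box not b implies a, u
9. not Box not b, u
10. a, u
11. not (a implies not c), v
12. a, v
13. c, v
14. not Box not b implies a, v
15. not Box not b, v
16. not a, w
17. not Box not b implies a, w
18. not Box not b, w
19. Box not b, w
20. not b, w
21. b, x
22. not Box not b implies a, x
23. not Box not b, x
24. a, x
25. b, y
26. b, z
27. not b, z
Accessibility: uRu, uRv, uRw, uRx, vRv, vRy, wRw, wRz, xRx, yRy, zRz
Branch closes: b and not b both at z.
All branches of the negation close; one closing branch shown above.

Yes, valid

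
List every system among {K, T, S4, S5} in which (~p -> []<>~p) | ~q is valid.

S5

S5-tableau for the negation ~((~p -> []<>~p) | ~q):
1. ~((~p -> []<>~p) | ~q), 0
2. ~(~p -> []<>~p), 0
3. q, 0
4. ~p, 0
5. ~[]<>~p, 0
6. ~<>~p, 1
7. p, 0
Accessibility: 0R0, 0R1, 1R0, 1R1
Branch closes: p and ~p both at 0.
Every branch closes (one shown): valid in S5.
S4-tableau for the negation ~((~p -> []<>~p) | ~q):
1. ~((~p -> []<>~p) | ~q), 0
2. ~(~p -> []<>~p), 0
3. q, 0
4. ~p, 0
5. ~[]<>~p, 0
6. ~<>~p, 1
7. p, 1
Accessibility: 0R0, 0R1, 1R1
Complete open branch: countermodel on an S4-frame, so not valid in S4, nor in K, T (the same frame is also a K-frame and a T-frame).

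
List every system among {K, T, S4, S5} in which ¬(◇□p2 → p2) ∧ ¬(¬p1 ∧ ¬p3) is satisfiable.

S4-tableau for the formula:
1. ¬(◇□p2 → p2) ∧ ¬(¬p1 ∧ ¬p3), u
2. ¬(◇□p2 → p2), u   [∧-rule on 1]
3. ¬(¬p1 ∧ ¬p3), u   [∧-rule on 1]
4. ◇□p2, u   [¬→-rule on 2]
5. ¬p2, u   [¬→-rule on 2]
6. p3, u   [¬∧-rule on 3 (branches; this branch)]
7. □p2, v   [◇-rule on 4: fresh world v, uRv]
8. p2, v   [□-rule on 7 via vRv]
Accessibility: uRu, uRv, vRv
Complete open branch: satisfiable in S4, hence also in K, T (this S4-model is also a K-model and a T-model).
S5-tableau for the formula:
1. ¬(◇□p2 → p2) ∧ ¬(¬p1 ∧ ¬p3), u
2. ¬(◇□p2 → p2), u   [∧-rule on 1]
3. ¬(¬p1 ∧ ¬p3), u   [∧-rule on 1]
4. ◇□p2, u   [¬→-rule on 2]
5. ¬p2, u   [¬→-rule on 2]
6. p3, u   [¬∧-rule on 3 (branches; this branch)]
7. □p2, v   [◇-rule on 4: fresh world v, uRv]
8. p2, u   [□-rule on 7 via vRu]
Accessibility: uRu, uRv, vRu, vRv
Branch closes: p2 and ¬p2 both at u.
Every branch closes (one shown): unsatisfiable in S5.

K, T, S4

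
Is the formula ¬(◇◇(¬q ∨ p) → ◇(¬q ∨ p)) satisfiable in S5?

Unsatisfiable (every branch closes)

1. ¬(◇◇(¬q ∨ p) → ◇(¬q ∨ p)), w0
2. ◇◇(¬q ∨ p), w0   [¬→-rule on 1]
3. ¬◇(¬q ∨ p), w0   [¬→-rule on 1]
4. ¬(¬q ∨ p), w0   [¬◇-rule on 3 via w0Rw0]
5. q, w0   [¬∨-rule on 4]
6. ¬p, w0   [¬∨-rule on 4]
7. ◇(¬q ∨ p), w1   [◇-rule on 2: fresh world w1, w0Rw1]
8. ¬(¬q ∨ p), w1   [¬◇-rule on 3 via w0Rw1]
9. q, w1   [¬∨-rule on 8]
10. ¬p, w1   [¬∨-rule on 8]
11. ¬q ∨ p, w2   [◇-rule on 7: fresh world w2, w1Rw2]
12. ¬(¬q ∨ p), w2   [¬◇-rule on 3 via w0Rw2]
13. q, w2   [¬∨-rule on 12]
14. ¬p, w2   [¬∨-rule on 12]
15. p, w2   [∨-rule on 11 (branches; this branch)]
Accessibility: w0Rw0, w0Rw1, w0Rw2, w1Rw0, w1Rw1, w1Rw2, w2Rw0, w2Rw1, w2Rw2
Branch closes: p and ¬p both at w2.
(One branch shown.) All branches close.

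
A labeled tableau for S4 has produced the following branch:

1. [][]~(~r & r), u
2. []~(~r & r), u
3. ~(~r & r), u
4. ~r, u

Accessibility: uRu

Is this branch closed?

No atom appears with both signs at the same world.

No, open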